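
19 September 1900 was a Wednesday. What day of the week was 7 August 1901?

September 1900: 30 − 19 = 11 days remain.
Then 10 full months totalling 304 days.
August 1–7, 1901: 7 days.
Residual: 322 days.
Total: 322 days.
322 is a multiple of 7, so 7 August 1901 falls on the same weekday: Wednesday.

Wednesday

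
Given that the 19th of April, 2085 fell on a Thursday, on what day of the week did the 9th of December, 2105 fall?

Wednesday

From April 19, 2085 to April 19, 2105: 20 years, of which 4 contain a Feb 29 — 16×365 + 4×366 = 7304 days.
(2100 is not a leap year (divisible by 100 but not 400).)
April 2105: 30 − 19 = 11 days remain.
Then May (31), June (30), July (31), August (31), September (30), October (31), November (30): 31 + 30 + 31 + 31 + 30 + 31 + 30 = 214 days.
December 1–9, 2105: 9 days.
Residual: 234 days.
Total: 7538 days.
7538 mod 7 = 6, so 6 days after Thursday is Wednesday.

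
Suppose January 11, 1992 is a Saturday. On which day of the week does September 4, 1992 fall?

Friday

January 1992: 31 − 11 = 20 days remain.
Then February 1992 (29), March (31), April (30), May (31), June (30), July (31), August (31): 29 + 31 + 30 + 31 + 30 + 31 + 31 = 213 days.
September 1–4, 1992: 4 days.
Total: 20 + 213 + 4 = 237 days.
237 mod 7 = 6, so 6 days after Saturday is Friday.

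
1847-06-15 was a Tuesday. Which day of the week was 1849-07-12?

Thursday

June 15, 1847 → June 15, 1848: 366 days (1848 is a leap year).
June 15, 1848 → June 15, 1849: 365 days.
June 1849: 30 − 15 = 15 days remain.
July 1–12, 1849: 12 days.
Residual: 27 days.
Total: 758 days.
758 mod 7 = 2, so 2 days after Tuesday is Thursday.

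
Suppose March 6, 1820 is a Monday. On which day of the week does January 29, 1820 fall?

Count forward from the earlier date (January 29, 1820) to the later (March 6, 1820):
January 1820: 31 − 29 = 2 days remain.
Then February 1820 (29): 29 days.
March 1–6, 1820: 6 days.
Total: 2 + 29 + 6 = 37 days.
37 mod 7 = 2, so 2 days before Monday is Saturday.

Saturday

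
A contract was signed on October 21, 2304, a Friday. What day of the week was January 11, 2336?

Saturday

Day-of-year of October 21, 2304: 295.
Day-of-year of January 11, 2336: 11.
2304 has 366 days, so 366 − 295 = 71 days remain in 2304.
Full years 2305–2335: 24 common + 7 leap = 24×365 + 7×366 = 11322 days.
Total: 71 + 11322 + 11 = 11404 days.
11404 mod 7 = 1, so 1 day after Friday is Saturday.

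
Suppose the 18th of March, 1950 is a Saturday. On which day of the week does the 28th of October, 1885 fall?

Wednesday

Count forward from the earlier date (October 28, 1885) to the later (March 18, 1950):
Day-of-year of October 28, 1885: 301.
Day-of-year of March 18, 1950: 77.
1885 has 365 days, so 365 − 301 = 64 days remain in 1885.
Full years 1886–1949: 49 common + 15 leap = 49×365 + 15×366 = 23375 days.
Total: 64 + 23375 + 77 = 23516 days.
23516 mod 7 = 3, so 3 days before Saturday is Wednesday.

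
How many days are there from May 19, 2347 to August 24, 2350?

May 19, 2347 → May 19, 2348: 366 days (2348 is a leap year).
May 19, 2348 → May 19, 2349: 365 days.
May 19, 2349 → May 19, 2350: 365 days.
May 2350: 31 − 19 = 12 days remain.
Then June (30), July (31): 30 + 31 = 61 days.
August 1–24, 2350: 24 days.
Residual: 97 days.
Total: 1193 days.

1193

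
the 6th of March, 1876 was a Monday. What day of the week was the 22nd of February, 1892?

Monday

Day-of-year of March 6, 1876: 66.
Day-of-year of February 22, 1892: 53.
1876 has 366 days, so 366 − 66 = 300 days remain in 1876.
Full years 1877–1891: 12 common + 3 leap = 12×365 + 3×366 = 5478 days.
Total: 300 + 5478 + 53 = 5831 days.
5831 is a multiple of 7, so the 22nd of February, 1892 falls on the same weekday: Monday.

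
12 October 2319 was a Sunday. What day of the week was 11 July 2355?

Monday

Day-of-year of October 12, 2319: 285.
Day-of-year of July 11, 2355: 192.
2319 has 365 days, so 365 − 285 = 80 days remain in 2319.
Full years 2320–2354: 26 common + 9 leap = 26×365 + 9×366 = 12784 days.
Total: 80 + 12784 + 192 = 13056 days.
13056 mod 7 = 1, so 1 day after Sunday is Monday.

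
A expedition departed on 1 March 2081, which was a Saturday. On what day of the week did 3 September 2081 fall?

March 2081: 31 − 1 = 30 days remain.
Then April (30), May (31), June (30), July (31), August (31): 30 + 31 + 30 + 31 + 31 = 153 days.
September 1–3, 2081: 3 days.
Total: 30 + 153 + 3 = 186 days.
186 mod 7 = 4, so 4 days after Saturday is Wednesday.

Wednesday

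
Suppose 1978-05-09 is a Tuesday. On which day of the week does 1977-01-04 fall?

Tuesday

Count forward from the earlier date (January 4, 1977) to the later (May 9, 1978):
January 1977: 31 − 4 = 27 days remain.
Then 15 full months totalling 454 days.
May 1–9, 1978: 9 days.
Total: 27 + 454 + 9 = 490 days.
490 is a multiple of 7, so 1977-01-04 falls on the same weekday: Tuesday.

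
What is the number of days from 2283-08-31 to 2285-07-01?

Day-of-year of August 31, 2283: 243.
Day-of-year of July 1, 2285: 182.
2283 has 365 days, so 365 − 243 = 122 days remain in 2283.
Full years: 2284: 366. Sum = 366.
Total: 122 + 366 + 182 = 670 days.

670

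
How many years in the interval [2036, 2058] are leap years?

Years divisible by 4 in [2036, 2058]: 2036, 2040, 2044, 2048, 2052, 2056.
No century exceptions apply. Count: 6.

6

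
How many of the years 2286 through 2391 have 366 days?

Years divisible by 4: 2288, 2292, …, 2388 — 26 in all.
Of these, 2300 is divisible by 100 but not 400, so not leap.
Leap years: 26 − 1 = 25.

25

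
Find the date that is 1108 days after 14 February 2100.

27 February 2103

Count 1108 days after February 14, 2100:
February 14, 2100 → February 14, 2101: 365 days (2100 is not a leap year (divisible by 100 but not 400)).
February 14, 2101 → February 14, 2102: 365 days.
February 14, 2102 → February 14, 2103: 365 days.
Within February 2103: 27 − 14 = 13 days.
Total: 1108 days.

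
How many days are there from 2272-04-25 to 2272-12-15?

234

April 2272: 30 − 25 = 5 days remain.
Then May (31), June (30), July (31), August (31), September (30), October (31), November (30): 31 + 30 + 31 + 31 + 30 + 31 + 30 = 214 days.
December 1–15, 2272: 15 days.
Total: 5 + 214 + 15 = 234 days.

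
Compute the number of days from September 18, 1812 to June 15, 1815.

1000

September 18, 1812 → September 18, 1813: 365 days.
September 18, 1813 → September 18, 1814: 365 days.
September 1814: 30 − 18 = 12 days remain.
Then October (31), November (30), December (31), January (31), February 1815 (28), March (31), April (30), May (31): 31 + 30 + 31 + 31 + 28 + 31 + 30 + 31 = 243 days.
June 1–15, 1815: 15 days.
Residual: 270 days.
Total: 1000 days.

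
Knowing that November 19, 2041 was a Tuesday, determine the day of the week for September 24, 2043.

Thursday

Day-of-year of November 19, 2041: 323.
Day-of-year of September 24, 2043: 267.
2041 has 365 days, so 365 − 323 = 42 days remain in 2041.
Full years: 2042: 365. Sum = 365.
Total: 42 + 365 + 267 = 674 days.
674 mod 7 = 2, so 2 days after Tuesday is Thursday.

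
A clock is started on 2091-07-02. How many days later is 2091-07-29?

27

Within July 2091: 29 − 2 = 27 days.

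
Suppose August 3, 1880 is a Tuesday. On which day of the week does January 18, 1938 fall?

Day-of-year of August 3, 1880: 216.
Day-of-year of January 18, 1938: 18.
1880 has 366 days, so 366 − 216 = 150 days remain in 1880.
Full years 1881–1937: 44 common + 13 leap = 44×365 + 13×366 = 20818 days.
Total: 150 + 20818 + 18 = 20986 days.
20986 is a multiple of 7, so January 18, 1938 falls on the same weekday: Tuesday.

Tuesday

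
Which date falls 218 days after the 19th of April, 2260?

the 23rd of November, 2260

Count 218 days after April 19, 2260:
April 2260: 30 − 19 = 11 days remain.
Then May (31), June (30), July (31), August (31), September (30), October (31): 31 + 30 + 31 + 31 + 30 + 31 = 184 days.
November 1–23, 2260: 23 days.
Total: 11 + 184 + 23 = 218 days.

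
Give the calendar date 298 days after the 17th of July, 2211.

the 10th of May, 2212

Count 298 days after July 17, 2211:
Day-of-year of July 17, 2211: 198.
Day-of-year of May 10, 2212: 131.
2211 has 365 days, so 365 − 198 = 167 days remain in 2211.
Total: 167 + 131 = 298 days.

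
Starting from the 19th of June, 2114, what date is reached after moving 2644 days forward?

the 14th of September, 2121

Count 2644 days after June 19, 2114:
From June 19, 2114 to June 19, 2121: 7 years, of which 2 contain a Feb 29 — 5×365 + 2×366 = 2557 days.
June 2121: 30 − 19 = 11 days remain.
Then July (31), August (31): 31 + 31 = 62 days.
September 1–14, 2121: 14 days.
Residual: 87 days.
Total: 2644 days.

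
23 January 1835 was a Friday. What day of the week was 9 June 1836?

Thursday

January 23, 1835 → January 23, 1836: 365 days.
January 1836: 31 − 23 = 8 days remain.
Then February 1836 (29), March (31), April (30), May (31): 29 + 31 + 30 + 31 = 121 days.
June 1–9, 1836: 9 days.
Residual: 138 days.
Total: 503 days.
503 mod 7 = 6, so 6 days after Friday is Thursday.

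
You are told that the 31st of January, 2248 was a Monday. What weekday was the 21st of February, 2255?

Wednesday

Day-of-year of January 31, 2248: 31.
Day-of-year of February 21, 2255: 52.
2248 has 366 days, so 366 − 31 = 335 days remain in 2248.
Full years: 2249: 365; 2250: 365; 2251: 365; 2252: 366; 2253: 365; 2254: 365. Sum = 2191.
Total: 335 + 2191 + 52 = 2578 days.
2578 mod 7 = 2, so 2 days after Monday is Wednesday.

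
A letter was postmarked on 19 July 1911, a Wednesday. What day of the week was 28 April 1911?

Friday

Count forward from the earlier date (April 28, 1911) to the later (July 19, 1911):
April 1911: 30 − 28 = 2 days remain.
Then May (31), June (30): 31 + 30 = 61 days.
July 1–19, 1911: 19 days.
Total: 2 + 61 + 19 = 82 days.
82 mod 7 = 5, so 5 days before Wednesday is Friday.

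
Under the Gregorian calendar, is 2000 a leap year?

Yes

2000 is a leap year (divisible by 400).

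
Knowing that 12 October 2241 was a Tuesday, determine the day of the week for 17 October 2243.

Day-of-year of October 12, 2241: 285.
Day-of-year of October 17, 2243: 290.
2241 has 365 days, so 365 − 285 = 80 days remain in 2241.
Full years: 2242: 365. Sum = 365.
Total: 80 + 365 + 290 = 735 days.
735 is a multiple of 7, so 17 October 2243 falls on the same weekday: Tuesday.

Tuesday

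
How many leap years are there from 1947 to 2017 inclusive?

Years divisible by 4: 1948, 1952, …, 2016 — 18 in all.
2000 is divisible by 400, so still leap.
No century exceptions apply. Count: 18.

18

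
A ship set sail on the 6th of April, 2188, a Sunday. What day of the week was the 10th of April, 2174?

Sunday

Count forward from the earlier date (April 10, 2174) to the later (April 6, 2188):
From April 10, 2174 to April 10, 2187: 13 years, of which 3 contain a Feb 29 — 10×365 + 3×366 = 4748 days.
April 2187: 30 − 10 = 20 days remain.
Then 11 full months totalling 336 days.
April 1–6, 2188: 6 days.
Residual: 362 days.
Total: 5110 days.
5110 is a multiple of 7, so the 10th of April, 2174 falls on the same weekday: Sunday.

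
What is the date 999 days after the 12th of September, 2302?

the 7th of June, 2305

Count 999 days after September 12, 2302:
September 12, 2302 → September 12, 2303: 365 days.
September 12, 2303 → September 12, 2304: 366 days (2304 is a leap year).
September 2304: 30 − 12 = 18 days remain.
Then October (31), November (30), December (31), January (31), February 2305 (28), March (31), April (30), May (31): 31 + 30 + 31 + 31 + 28 + 31 + 30 + 31 = 243 days.
June 1–7, 2305: 7 days.
Residual: 268 days.
Total: 999 days.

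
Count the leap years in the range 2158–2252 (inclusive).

23

Years divisible by 4: 2160, 2164, …, 2252 — 24 in all.
Of these, 2200 is divisible by 100 but not 400, so not leap.
Leap years: 24 − 1 = 23.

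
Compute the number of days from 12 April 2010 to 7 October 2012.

909

April 2010: 30 − 12 = 18 days remain.
Then 29 full months totalling 884 days.
October 1–7, 2012: 7 days.
Total: 18 + 884 + 7 = 909 days.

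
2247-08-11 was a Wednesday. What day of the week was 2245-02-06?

Thursday

Count forward from the earlier date (February 6, 2245) to the later (August 11, 2247):
February 6, 2245 → February 6, 2246: 365 days.
February 6, 2246 → February 6, 2247: 365 days.
February 2247: 28 − 6 = 22 days remain (2247 is not a leap year, so February has 28 days).
Then March (31), April (30), May (31), June (30), July (31): 31 + 30 + 31 + 30 + 31 = 153 days.
August 1–11, 2247: 11 days.
Residual: 186 days.
Total: 916 days.
916 mod 7 = 6, so 6 days before Wednesday is Thursday.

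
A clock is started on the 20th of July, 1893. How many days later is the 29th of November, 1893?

July 1893: 31 − 20 = 11 days remain.
Then August (31), September (30), October (31): 31 + 30 + 31 = 92 days.
November 1–29, 1893: 29 days.
Total: 11 + 92 + 29 = 132 days.

132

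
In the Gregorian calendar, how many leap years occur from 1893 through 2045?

Years divisible by 4: 1896, 1900, …, 2044 — 38 in all.
Of these, 1900 is divisible by 100 but not 400, so not leap.
2000 is divisible by 400, so still leap.
Leap years: 38 − 1 = 37.

37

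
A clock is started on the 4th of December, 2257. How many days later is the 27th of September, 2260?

December 4, 2257 → December 4, 2258: 365 days.
December 4, 2258 → December 4, 2259: 365 days.
December 2259: 31 − 4 = 27 days remain.
Then January (31), February 2260 (29), March (31), April (30), May (31), June (30), July (31), August (31): 31 + 29 + 31 + 30 + 31 + 30 + 31 + 31 = 244 days.
September 1–27, 2260: 27 days.
Residual: 298 days.
Total: 1028 days.

1028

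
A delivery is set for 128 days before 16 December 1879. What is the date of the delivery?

10 August 1879

Count 128 days before December 16, 1879:
August 1879: 31 − 10 = 21 days remain.
Then September (30), October (31), November (30): 30 + 31 + 30 = 91 days.
December 1–16, 1879: 16 days.
Total: 21 + 91 + 16 = 128 days.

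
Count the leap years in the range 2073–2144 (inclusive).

Years divisible by 4: 2076, 2080, …, 2144 — 18 in all.
Of these, 2100 is divisible by 100 but not 400, so not leap.
Leap years: 18 − 1 = 17.

17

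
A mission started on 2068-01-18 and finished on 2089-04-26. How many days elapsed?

7769

From January 18, 2068 to January 18, 2089: 21 years, of which 6 contain a Feb 29 — 15×365 + 6×366 = 7671 days.
January 2089: 31 − 18 = 13 days remain.
Then February 2089 (28), March (31): 28 + 31 = 59 days.
April 1–26, 2089: 26 days.
Residual: 98 days.
Total: 7769 days.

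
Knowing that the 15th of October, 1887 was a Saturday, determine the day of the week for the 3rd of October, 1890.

Day-of-year of October 15, 1887: 288.
Day-of-year of October 3, 1890: 276.
1887 has 365 days, so 365 − 288 = 77 days remain in 1887.
Full years: 1888: 366; 1889: 365. Sum = 731.
Total: 77 + 731 + 276 = 1084 days.
1084 mod 7 = 6, so 6 days after Saturday is Friday.

Friday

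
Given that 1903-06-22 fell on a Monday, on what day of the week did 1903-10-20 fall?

Tuesday

June 1903: 30 − 22 = 8 days remain.
Then July (31), August (31), September (30): 31 + 31 + 30 = 92 days.
October 1–20, 1903: 20 days.
Total: 8 + 92 + 20 = 120 days.
120 mod 7 = 1, so 1 day after Monday is Tuesday.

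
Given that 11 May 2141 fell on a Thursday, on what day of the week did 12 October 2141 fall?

May 2141: 31 − 11 = 20 days remain.
Then June (30), July (31), August (31), September (30): 30 + 31 + 31 + 30 = 122 days.
October 1–12, 2141: 12 days.
Total: 20 + 122 + 12 = 154 days.
154 is a multiple of 7, so 12 October 2141 falls on the same weekday: Thursday.

Thursday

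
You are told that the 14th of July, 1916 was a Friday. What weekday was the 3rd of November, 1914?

Count forward from the earlier date (November 3, 1914) to the later (July 14, 1916):
November 1914: 30 − 3 = 27 days remain.
Then 19 full months totalling 578 days.
July 1–14, 1916: 14 days.
Total: 27 + 578 + 14 = 619 days.
619 mod 7 = 3, so 3 days before Friday is Tuesday.

Tuesday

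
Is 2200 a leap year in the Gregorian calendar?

2200 is not a leap year (divisible by 100 but not 400).

No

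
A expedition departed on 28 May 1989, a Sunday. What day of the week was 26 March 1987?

Count forward from the earlier date (March 26, 1987) to the later (May 28, 1989):
March 26, 1987 → March 26, 1988: 366 days (1988 is a leap year).
March 26, 1988 → March 26, 1989: 365 days.
March 1989: 31 − 26 = 5 days remain.
Then April (30): 30 days.
May 1–28, 1989: 28 days.
Residual: 63 days.
Total: 794 days.
794 mod 7 = 3, so 3 days before Sunday is Thursday.

Thursday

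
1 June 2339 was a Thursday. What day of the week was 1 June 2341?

June 1, 2339 → June 1, 2340: 366 days (2340 is a leap year).
June 1, 2340 → June 1, 2341: 365 days.
Total: 731 days.
731 mod 7 = 3, so 3 days after Thursday is Sunday.

Sunday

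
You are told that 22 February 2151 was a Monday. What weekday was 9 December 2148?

Count forward from the earlier date (December 9, 2148) to the later (February 22, 2151):
Day-of-year of December 9, 2148: 344.
Day-of-year of February 22, 2151: 53.
2148 has 366 days, so 366 − 344 = 22 days remain in 2148.
Full years: 2149: 365; 2150: 365. Sum = 730.
Total: 22 + 730 + 53 = 805 days.
805 is a multiple of 7, so 9 December 2148 falls on the same weekday: Monday.

Monday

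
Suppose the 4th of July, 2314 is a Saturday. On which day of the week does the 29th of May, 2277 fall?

Count forward from the earlier date (May 29, 2277) to the later (July 4, 2314):
From May 29, 2277 to May 29, 2314: 37 years, of which 8 contain a Feb 29 — 29×365 + 8×366 = 13513 days.
(2300 is not a leap year (divisible by 100 but not 400).)
May 2314: 31 − 29 = 2 days remain.
Then June (30): 30 days.
July 1–4, 2314: 4 days.
Residual: 36 days.
Total: 13549 days.
13549 mod 7 = 4, so 4 days before Saturday is Tuesday.

Tuesday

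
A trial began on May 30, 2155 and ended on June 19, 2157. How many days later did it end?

751

Day-of-year of May 30, 2155: 150.
Day-of-year of June 19, 2157: 170.
2155 has 365 days, so 365 − 150 = 215 days remain in 2155.
Full years: 2156: 366. Sum = 366.
Total: 215 + 366 + 170 = 751 days.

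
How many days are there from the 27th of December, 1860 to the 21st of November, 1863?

1059

December 27, 1860 → December 27, 1861: 365 days.
December 27, 1861 → December 27, 1862: 365 days.
December 1862: 31 − 27 = 4 days remain.
Then 10 full months totalling 304 days.
November 1–21, 1863: 21 days.
Residual: 329 days.
Total: 1059 days.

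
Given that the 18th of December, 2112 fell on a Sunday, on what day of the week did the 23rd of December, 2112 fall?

Within December 2112: 23 − 18 = 5 days.
5 mod 7 = 5, so 5 days after Sunday is Friday.

Friday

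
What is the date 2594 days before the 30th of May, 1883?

the 22nd of April, 1876

Count 2594 days before May 30, 1883:
From April 22, 1876 to April 22, 1883: 7 years, of which 1 contains a Feb 29 — 6×365 + 1×366 = 2556 days.
April 1883: 30 − 22 = 8 days remain.
May 1–30, 1883: 30 days.
Residual: 38 days.
Total: 2594 days.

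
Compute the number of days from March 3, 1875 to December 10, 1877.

March 3, 1875 → March 3, 1876: 366 days (1876 is a leap year).
March 3, 1876 → March 3, 1877: 365 days.
March 1877: 31 − 3 = 28 days remain.
Then April (30), May (31), June (30), July (31), August (31), September (30), October (31), November (30): 30 + 31 + 30 + 31 + 31 + 30 + 31 + 30 = 244 days.
December 1–10, 1877: 10 days.
Residual: 282 days.
Total: 1013 days.

1013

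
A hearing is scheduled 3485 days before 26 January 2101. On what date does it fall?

12 July 2091

Count 3485 days before January 26, 2101:
From July 12, 2091 to July 12, 2100: 9 years, of which 2 contain a Feb 29 — 7×365 + 2×366 = 3287 days.
(2100 is not a leap year (divisible by 100 but not 400).)
July 2100: 31 − 12 = 19 days remain.
Then August (31), September (30), October (31), November (30), December (31): 31 + 30 + 31 + 30 + 31 = 153 days.
January 1–26, 2101: 26 days.
Residual: 198 days.
Total: 3485 days.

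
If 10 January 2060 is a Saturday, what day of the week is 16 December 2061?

January 10, 2060 → January 10, 2061: 366 days (2060 is a leap year).
January 2061: 31 − 10 = 21 days remain.
Then 10 full months totalling 303 days.
December 1–16, 2061: 16 days.
Residual: 340 days.
Total: 706 days.
706 mod 7 = 6, so 6 days after Saturday is Friday.

Friday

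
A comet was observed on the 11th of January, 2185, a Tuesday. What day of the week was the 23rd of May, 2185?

January 2185: 31 − 11 = 20 days remain.
Then February 2185 (28), March (31), April (30): 28 + 31 + 30 = 89 days.
May 1–23, 2185: 23 days.
Total: 20 + 89 + 23 = 132 days.
132 mod 7 = 6, so 6 days after Tuesday is Monday.

Monday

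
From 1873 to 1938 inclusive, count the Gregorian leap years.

Years divisible by 4: 1876, 1880, …, 1936 — 16 in all.
Of these, 1900 is divisible by 100 but not 400, so not leap.
Leap years: 16 − 1 = 15.

15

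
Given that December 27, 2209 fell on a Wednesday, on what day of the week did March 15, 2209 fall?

Wednesday

Count forward from the earlier date (March 15, 2209) to the later (December 27, 2209):
March 2209: 31 − 15 = 16 days remain.
Then April (30), May (31), June (30), July (31), August (31), September (30), October (31), November (30): 30 + 31 + 30 + 31 + 31 + 30 + 31 + 30 = 244 days.
December 1–27, 2209: 27 days.
Total: 16 + 244 + 27 = 287 days.
287 is a multiple of 7, so March 15, 2209 falls on the same weekday: Wednesday.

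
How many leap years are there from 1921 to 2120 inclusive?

49

Years divisible by 4: 1924, 1928, …, 2120 — 50 in all.
Of these, 2100 is divisible by 100 but not 400, so not leap.
2000 is divisible by 400, so still leap.
Leap years: 50 − 1 = 49.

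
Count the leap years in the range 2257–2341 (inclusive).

Years divisible by 4: 2260, 2264, …, 2340 — 21 in all.
Of these, 2300 is divisible by 100 but not 400, so not leap.
Leap years: 21 − 1 = 20.

20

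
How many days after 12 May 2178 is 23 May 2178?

11

Within May 2178: 23 − 12 = 11 days.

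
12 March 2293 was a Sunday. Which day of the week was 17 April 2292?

Count forward from the earlier date (April 17, 2292) to the later (March 12, 2293):
April 2292: 30 − 17 = 13 days remain.
Then 10 full months totalling 304 days.
March 1–12, 2293: 12 days.
Residual: 329 days.
Total: 329 days.
329 is a multiple of 7, so 17 April 2292 falls on the same weekday: Sunday.

Sunday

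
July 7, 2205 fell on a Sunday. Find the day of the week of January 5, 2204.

Thursday

Count forward from the earlier date (January 5, 2204) to the later (July 7, 2205):
January 2204: 31 − 5 = 26 days remain.
Then 17 full months totalling 516 days.
July 1–7, 2205: 7 days.
Total: 26 + 516 + 7 = 549 days.
549 mod 7 = 3, so 3 days before Sunday is Thursday.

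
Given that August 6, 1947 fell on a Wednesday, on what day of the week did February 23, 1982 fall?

Tuesday

Day-of-year of August 6, 1947: 218.
Day-of-year of February 23, 1982: 54.
1947 has 365 days, so 365 − 218 = 147 days remain in 1947.
Full years 1948–1981: 25 common + 9 leap = 25×365 + 9×366 = 12419 days.
Total: 147 + 12419 + 54 = 12620 days.
12620 mod 7 = 6, so 6 days after Wednesday is Tuesday.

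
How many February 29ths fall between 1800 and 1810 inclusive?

Years divisible by 4 in [1800, 1810]: 1800, 1804, 1808.
Of these, 1800 is divisible by 100 but not 400, so not leap.
Leap years: 3 − 1 = 2.

2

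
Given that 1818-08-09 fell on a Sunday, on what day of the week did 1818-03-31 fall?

Tuesday

Count forward from the earlier date (March 31, 1818) to the later (August 9, 1818):
March 1818: 31 − 31 = 0 days remain.
Then April (30), May (31), June (30), July (31): 30 + 31 + 30 + 31 = 122 days.
August 1–9, 1818: 9 days.
Total: 0 + 122 + 9 = 131 days.
131 mod 7 = 5, so 5 days before Sunday is Tuesday.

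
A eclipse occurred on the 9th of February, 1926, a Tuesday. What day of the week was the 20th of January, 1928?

Friday

February 1926: 28 − 9 = 19 days remain (1926 is not a leap year, so February has 28 days).
Then 22 full months totalling 671 days.
January 1–20, 1928: 20 days.
Total: 19 + 671 + 20 = 710 days.
710 mod 7 = 3, so 3 days after Tuesday is Friday.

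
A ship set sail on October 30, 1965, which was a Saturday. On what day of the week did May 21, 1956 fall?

Monday

Count forward from the earlier date (May 21, 1956) to the later (October 30, 1965):
From May 21, 1956 to May 21, 1965: 9 years, of which 2 contain a Feb 29 — 7×365 + 2×366 = 3287 days.
May 1965: 31 − 21 = 10 days remain.
Then June (30), July (31), August (31), September (30): 30 + 31 + 31 + 30 = 122 days.
October 1–30, 1965: 30 days.
Residual: 162 days.
Total: 3449 days.
3449 mod 7 = 5, so 5 days before Saturday is Monday.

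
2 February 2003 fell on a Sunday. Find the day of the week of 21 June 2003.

Saturday

February 2003: 28 − 2 = 26 days remain (2003 is not a leap year, so February has 28 days).
Then March (31), April (30), May (31): 31 + 30 + 31 = 92 days.
June 1–21, 2003: 21 days.
Total: 26 + 92 + 21 = 139 days.
139 mod 7 = 6, so 6 days after Sunday is Saturday.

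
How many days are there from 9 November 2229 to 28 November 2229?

19

Within November 2229: 28 − 9 = 19 days.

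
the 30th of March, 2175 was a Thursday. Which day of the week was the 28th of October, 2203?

Day-of-year of March 30, 2175: 89.
Day-of-year of October 28, 2203: 301.
2175 has 365 days, so 365 − 89 = 276 days remain in 2175.
Full years 2176–2202: 21 common + 6 leap = 21×365 + 6×366 = 9861 days.
Total: 276 + 9861 + 301 = 10438 days.
10438 mod 7 = 1, so 1 day after Thursday is Friday.

Friday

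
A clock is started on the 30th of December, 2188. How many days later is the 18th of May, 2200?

Day-of-year of December 30, 2188: 365.
Day-of-year of May 18, 2200: 138.
2188 has 366 days, so 366 − 365 = 1 days remain in 2188.
Full years 2189–2199: 9 common + 2 leap = 9×365 + 2×366 = 4017 days.
Total: 1 + 4017 + 138 = 4156 days.

4156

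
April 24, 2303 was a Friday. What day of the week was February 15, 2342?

From April 24, 2303 to April 24, 2341: 38 years, of which 10 contain a Feb 29 — 28×365 + 10×366 = 13880 days.
April 2341: 30 − 24 = 6 days remain.
Then 9 full months totalling 276 days.
February 1–15, 2342: 15 days (2342 is not a leap year).
Residual: 297 days.
Total: 14177 days.
14177 mod 7 = 2, so 2 days after Friday is Sunday.

Sunday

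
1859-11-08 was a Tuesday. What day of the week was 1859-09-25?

Count forward from the earlier date (September 25, 1859) to the later (November 8, 1859):
September 1859: 30 − 25 = 5 days remain.
Then October (31): 31 days.
November 1–8, 1859: 8 days.
Total: 5 + 31 + 8 = 44 days.
44 mod 7 = 2, so 2 days before Tuesday is Sunday.

Sunday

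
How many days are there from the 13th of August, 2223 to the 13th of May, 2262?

14153

From August 13, 2223 to August 13, 2261: 38 years, of which 10 contain a Feb 29 — 28×365 + 10×366 = 13880 days.
August 2261: 31 − 13 = 18 days remain.
Then September (30), October (31), November (30), December (31), January (31), February 2262 (28), March (31), April (30): 30 + 31 + 30 + 31 + 31 + 28 + 31 + 30 = 242 days.
May 1–13, 2262: 13 days.
Residual: 273 days.
Total: 14153 days.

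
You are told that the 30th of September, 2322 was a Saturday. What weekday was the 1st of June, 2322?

Thursday

Count forward from the earlier date (June 1, 2322) to the later (September 30, 2322):
June 2322: 30 − 1 = 29 days remain.
Then July (31), August (31): 31 + 31 = 62 days.
September 1–30, 2322: 30 days.
Total: 29 + 62 + 30 = 121 days.
121 mod 7 = 2, so 2 days before Saturday is Thursday.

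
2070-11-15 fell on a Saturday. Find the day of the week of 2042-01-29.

Count forward from the earlier date (January 29, 2042) to the later (November 15, 2070):
From January 29, 2042 to January 29, 2070: 28 years, of which 7 contain a Feb 29 — 21×365 + 7×366 = 10227 days.
January 2070: 31 − 29 = 2 days remain.
Then 9 full months totalling 273 days.
November 1–15, 2070: 15 days.
Residual: 290 days.
Total: 10517 days.
10517 mod 7 = 3, so 3 days before Saturday is Wednesday.

Wednesday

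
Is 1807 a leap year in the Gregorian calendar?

No

1807 is not a leap year.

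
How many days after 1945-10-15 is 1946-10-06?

October 1945: 31 − 15 = 16 days remain.
Then 11 full months totalling 334 days.
October 1–6, 1946: 6 days.
Total: 16 + 334 + 6 = 356 days.

356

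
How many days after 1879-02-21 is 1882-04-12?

1146

Day-of-year of February 21, 1879: 52.
Day-of-year of April 12, 1882: 102.
1879 has 365 days, so 365 − 52 = 313 days remain in 1879.
Full years: 1880: 366; 1881: 365. Sum = 731.
Total: 313 + 731 + 102 = 1146 days.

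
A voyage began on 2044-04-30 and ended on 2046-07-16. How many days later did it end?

807

April 30, 2044 → April 30, 2045: 365 days.
April 30, 2045 → April 30, 2046: 365 days.
April 2046: 30 − 30 = 0 days remain.
Then May (31), June (30): 31 + 30 = 61 days.
July 1–16, 2046: 16 days.
Residual: 77 days.
Total: 807 days.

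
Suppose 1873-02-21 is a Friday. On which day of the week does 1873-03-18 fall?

February 1873: 28 − 21 = 7 days remain (1873 is not a leap year, so February has 28 days).
March 1–18, 1873: 18 days.
Total: 7 + 18 = 25 days.
25 mod 7 = 4, so 4 days after Friday is Tuesday.

Tuesday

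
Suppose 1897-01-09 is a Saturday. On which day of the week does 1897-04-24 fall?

January 1897: 31 − 9 = 22 days remain.
Then February 1897 (28), March (31): 28 + 31 = 59 days.
April 1–24, 1897: 24 days.
Total: 22 + 59 + 24 = 105 days.
105 is a multiple of 7, so 1897-04-24 falls on the same weekday: Saturday.

Saturday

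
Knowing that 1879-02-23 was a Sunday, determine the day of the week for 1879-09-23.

February 1879: 28 − 23 = 5 days remain (1879 is not a leap year, so February has 28 days).
Then March (31), April (30), May (31), June (30), July (31), August (31): 31 + 30 + 31 + 30 + 31 + 31 = 184 days.
September 1–23, 1879: 23 days.
Total: 5 + 184 + 23 = 212 days.
212 mod 7 = 2, so 2 days after Sunday is Tuesday.

Tuesday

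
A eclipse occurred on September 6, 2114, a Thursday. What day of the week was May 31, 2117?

Day-of-year of September 6, 2114: 249.
Day-of-year of May 31, 2117: 151.
2114 has 365 days, so 365 − 249 = 116 days remain in 2114.
Full years: 2115: 365; 2116: 366. Sum = 731.
Total: 116 + 731 + 151 = 998 days.
998 mod 7 = 4, so 4 days after Thursday is Monday.

Monday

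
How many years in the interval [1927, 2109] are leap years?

45

Years divisible by 4: 1928, 1932, …, 2108 — 46 in all.
Of these, 2100 is divisible by 100 but not 400, so not leap.
2000 is divisible by 400, so still leap.
Leap years: 46 − 1 = 45.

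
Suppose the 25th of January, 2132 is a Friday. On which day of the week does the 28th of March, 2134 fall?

Sunday

January 2132: 31 − 25 = 6 days remain.
Then 25 full months totalling 759 days.
March 1–28, 2134: 28 days.
Total: 6 + 759 + 28 = 793 days.
793 mod 7 = 2, so 2 days after Friday is Sunday.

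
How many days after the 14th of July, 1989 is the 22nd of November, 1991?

Day-of-year of July 14, 1989: 195.
Day-of-year of November 22, 1991: 326.
1989 has 365 days, so 365 − 195 = 170 days remain in 1989.
Full years: 1990: 365. Sum = 365.
Total: 170 + 365 + 326 = 861 days.

861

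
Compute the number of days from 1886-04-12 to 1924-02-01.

Day-of-year of April 12, 1886: 102.
Day-of-year of February 1, 1924: 32.
1886 has 365 days, so 365 − 102 = 263 days remain in 1886.
Full years 1887–1923: 29 common + 8 leap = 29×365 + 8×366 = 13513 days.
Total: 263 + 13513 + 32 = 13808 days.

13808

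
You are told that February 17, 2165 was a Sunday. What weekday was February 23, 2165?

Saturday

Within February 2165: 23 − 17 = 6 days.
6 mod 7 = 6, so 6 days after Sunday is Saturday.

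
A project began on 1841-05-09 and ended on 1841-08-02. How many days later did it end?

May 1841: 31 − 9 = 22 days remain.
Then June (30), July (31): 30 + 31 = 61 days.
August 1–2, 1841: 2 days.
Total: 22 + 61 + 2 = 85 days.

85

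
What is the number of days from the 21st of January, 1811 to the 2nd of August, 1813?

January 21, 1811 → January 21, 1812: 365 days.
January 21, 1812 → January 21, 1813: 366 days (1812 is a leap year).
January 1813: 31 − 21 = 10 days remain.
Then February 1813 (28), March (31), April (30), May (31), June (30), July (31): 28 + 31 + 30 + 31 + 30 + 31 = 181 days.
August 1–2, 1813: 2 days.
Residual: 193 days.
Total: 924 days.

924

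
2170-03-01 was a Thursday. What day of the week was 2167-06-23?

Tuesday

Count forward from the earlier date (June 23, 2167) to the later (March 1, 2170):
Day-of-year of June 23, 2167: 174.
Day-of-year of March 1, 2170: 60.
2167 has 365 days, so 365 − 174 = 191 days remain in 2167.
Full years: 2168: 366; 2169: 365. Sum = 731.
Total: 191 + 731 + 60 = 982 days.
982 mod 7 = 2, so 2 days before Thursday is Tuesday.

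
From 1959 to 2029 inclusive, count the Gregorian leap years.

18

Years divisible by 4: 1960, 1964, …, 2028 — 18 in all.
2000 is divisible by 400, so still leap.
No century exceptions apply. Count: 18.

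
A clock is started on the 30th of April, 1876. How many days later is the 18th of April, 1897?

7658

Day-of-year of April 30, 1876: 121.
Day-of-year of April 18, 1897: 108.
1876 has 366 days, so 366 − 121 = 245 days remain in 1876.
Full years 1877–1896: 15 common + 5 leap = 15×365 + 5×366 = 7305 days.
Total: 245 + 7305 + 108 = 7658 days.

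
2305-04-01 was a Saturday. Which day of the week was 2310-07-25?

Monday

Day-of-year of April 1, 2305: 91.
Day-of-year of July 25, 2310: 206.
2305 has 365 days, so 365 − 91 = 274 days remain in 2305.
Full years: 2306: 365; 2307: 365; 2308: 366; 2309: 365. Sum = 1461.
Total: 274 + 1461 + 206 = 1941 days.
1941 mod 7 = 2, so 2 days after Saturday is Monday.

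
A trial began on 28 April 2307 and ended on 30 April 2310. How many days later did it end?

1098

April 28, 2307 → April 28, 2308: 366 days (2308 is a leap year).
April 28, 2308 → April 28, 2309: 365 days.
April 28, 2309 → April 28, 2310: 365 days.
Within April 2310: 30 − 28 = 2 days.
Total: 1098 days.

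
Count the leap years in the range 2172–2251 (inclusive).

Years divisible by 4: 2172, 2176, …, 2248 — 20 in all.
Of these, 2200 is divisible by 100 but not 400, so not leap.
Leap years: 20 − 1 = 19.

19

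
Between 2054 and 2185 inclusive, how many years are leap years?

32

Years divisible by 4: 2056, 2060, …, 2184 — 33 in all.
Of these, 2100 is divisible by 100 but not 400, so not leap.
Leap years: 33 − 1 = 32.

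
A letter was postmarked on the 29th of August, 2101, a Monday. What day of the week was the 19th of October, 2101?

Wednesday

August 2101: 31 − 29 = 2 days remain.
Then September (30): 30 days.
October 1–19, 2101: 19 days.
Total: 2 + 30 + 19 = 51 days.
51 mod 7 = 2, so 2 days after Monday is Wednesday.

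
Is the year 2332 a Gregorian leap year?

Yes

2332 is a leap year.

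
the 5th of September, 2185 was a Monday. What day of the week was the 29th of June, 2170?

Friday

Count forward from the earlier date (June 29, 2170) to the later (September 5, 2185):
Day-of-year of June 29, 2170: 180.
Day-of-year of September 5, 2185: 248.
2170 has 365 days, so 365 − 180 = 185 days remain in 2170.
Full years 2171–2184: 10 common + 4 leap = 10×365 + 4×366 = 5114 days.
Total: 185 + 5114 + 248 = 5547 days.
5547 mod 7 = 3, so 3 days before Monday is Friday.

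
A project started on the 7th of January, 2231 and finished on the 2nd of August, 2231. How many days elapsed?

207

January 2231: 31 − 7 = 24 days remain.
Then February 2231 (28), March (31), April (30), May (31), June (30), July (31): 28 + 31 + 30 + 31 + 30 + 31 = 181 days.
August 1–2, 2231: 2 days.
Total: 24 + 181 + 2 = 207 days.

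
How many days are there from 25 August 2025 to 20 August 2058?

From August 25, 2025 to August 25, 2057: 32 years, of which 8 contain a Feb 29 — 24×365 + 8×366 = 11688 days.
August 2057: 31 − 25 = 6 days remain.
Then 11 full months totalling 334 days.
August 1–20, 2058: 20 days.
Residual: 360 days.
Total: 12048 days.

12048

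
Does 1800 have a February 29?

No

1800 is not a leap year (divisible by 100 but not 400).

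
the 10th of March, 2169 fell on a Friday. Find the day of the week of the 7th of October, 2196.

Friday

From March 10, 2169 to March 10, 2196: 27 years, of which 7 contain a Feb 29 — 20×365 + 7×366 = 9862 days.
March 2196: 31 − 10 = 21 days remain.
Then April (30), May (31), June (30), July (31), August (31), September (30): 30 + 31 + 30 + 31 + 31 + 30 = 183 days.
October 1–7, 2196: 7 days.
Residual: 211 days.
Total: 10073 days.
10073 is a multiple of 7, so the 7th of October, 2196 falls on the same weekday: Friday.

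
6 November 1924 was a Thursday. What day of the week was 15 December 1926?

Wednesday

Day-of-year of November 6, 1924: 311.
Day-of-year of December 15, 1926: 349.
1924 has 366 days, so 366 − 311 = 55 days remain in 1924.
Full years: 1925: 365. Sum = 365.
Total: 55 + 365 + 349 = 769 days.
769 mod 7 = 6, so 6 days after Thursday is Wednesday.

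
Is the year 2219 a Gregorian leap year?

No

2219 is not a leap year.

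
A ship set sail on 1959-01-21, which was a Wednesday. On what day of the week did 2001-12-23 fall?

Day-of-year of January 21, 1959: 21.
Day-of-year of December 23, 2001: 357.
1959 has 365 days, so 365 − 21 = 344 days remain in 1959.
Full years 1960–2000: 30 common + 11 leap = 30×365 + 11×366 = 14976 days.
Total: 344 + 14976 + 357 = 15677 days.
15677 mod 7 = 4, so 4 days after Wednesday is Sunday.

Sunday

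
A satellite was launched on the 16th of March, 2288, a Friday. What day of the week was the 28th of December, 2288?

March 2288: 31 − 16 = 15 days remain.
Then April (30), May (31), June (30), July (31), August (31), September (30), October (31), November (30): 30 + 31 + 30 + 31 + 31 + 30 + 31 + 30 = 244 days.
December 1–28, 2288: 28 days.
Total: 15 + 244 + 28 = 287 days.
287 is a multiple of 7, so the 28th of December, 2288 falls on the same weekday: Friday.

Friday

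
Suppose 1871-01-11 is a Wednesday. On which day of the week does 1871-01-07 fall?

Saturday

Count forward from the earlier date (January 7, 1871) to the later (January 11, 1871):
Within January 1871: 11 − 7 = 4 days.
4 mod 7 = 4, so 4 days before Wednesday is Saturday.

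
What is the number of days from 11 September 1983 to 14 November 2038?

Day-of-year of September 11, 1983: 254.
Day-of-year of November 14, 2038: 318.
1983 has 365 days, so 365 − 254 = 111 days remain in 1983.
Full years 1984–2037: 40 common + 14 leap = 40×365 + 14×366 = 19724 days.
Total: 111 + 19724 + 318 = 20153 days.

20153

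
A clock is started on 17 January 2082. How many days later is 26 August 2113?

From January 17, 2082 to January 17, 2113: 31 years, of which 7 contain a Feb 29 — 24×365 + 7×366 = 11322 days.
(2100 is not a leap year (divisible by 100 but not 400).)
January 2113: 31 − 17 = 14 days remain.
Then February 2113 (28), March (31), April (30), May (31), June (30), July (31): 28 + 31 + 30 + 31 + 30 + 31 = 181 days.
August 1–26, 2113: 26 days.
Residual: 221 days.
Total: 11543 days.

11543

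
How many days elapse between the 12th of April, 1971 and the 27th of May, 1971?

45

April 1971: 30 − 12 = 18 days remain.
May 1–27, 1971: 27 days.
Total: 18 + 27 = 45 days.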